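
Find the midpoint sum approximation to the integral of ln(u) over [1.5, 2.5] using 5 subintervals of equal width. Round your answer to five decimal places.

0.68297

Δu = (2.5 − 1.5)/5 = 0.2.
Midpoints: 1.6, 1.8, 2, 2.2, 2.4.
f(1.6) ≈ 0.47000, f(1.8) ≈ 0.58779, f(2) ≈ 0.69315, f(2.2) ≈ 0.78846, f(2.4) ≈ 0.87547.
Sum = Δu · [f(1.6) + f(1.8) + f(2) + f(2.2) + f(2.4)].
Sum ≈ 0.68297.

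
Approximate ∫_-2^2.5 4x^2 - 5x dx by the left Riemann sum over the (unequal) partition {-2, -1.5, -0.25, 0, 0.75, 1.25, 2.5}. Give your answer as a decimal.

33.25

Subinterval widths: 0.5, 1.25, 0.25, 0.75, 0.5, 1.25.
Left endpoints: -2, -1.5, -0.25, 0, 0.75, 1.25.
f(-2) = 26, f(-1.5) = 16.5, f(-0.25) = 1.5, f(0) = 0, f(0.75) = -1.5, f(1.25) = 0.
Sum = Σ Δx_i · f(x_i).
Sum = 33.25.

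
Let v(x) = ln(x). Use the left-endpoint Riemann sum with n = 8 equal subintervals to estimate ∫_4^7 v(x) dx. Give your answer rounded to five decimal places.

4.97001

Δx = (7 − 4)/8 = 0.375.
Left endpoints: 4, 4.375, 4.75, 5.125, 5.5, 5.875, 6.25, 6.625.
v(4) ≈ 1.38629, v(4.375) ≈ 1.47591, v(4.75) ≈ 1.55814, v(5.125) ≈ 1.63413, v(5.5) ≈ 1.70475, v(5.875) ≈ 1.77071, v(6.25) ≈ 1.83258, v(6.625) ≈ 1.89085.
Sum = Δx · [v(4) + v(4.375) + v(4.75) + ...].
Sum ≈ 4.97001.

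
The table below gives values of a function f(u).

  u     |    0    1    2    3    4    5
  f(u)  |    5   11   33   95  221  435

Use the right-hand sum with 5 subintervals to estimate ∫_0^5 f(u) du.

795

Δu = 1.
Sum = 1·[11 + 33 + 95 + 221 + 435] = 795.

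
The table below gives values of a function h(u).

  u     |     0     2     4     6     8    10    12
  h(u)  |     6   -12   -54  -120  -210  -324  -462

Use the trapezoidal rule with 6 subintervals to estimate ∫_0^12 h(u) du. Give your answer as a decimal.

-1896

Δu = 2.
T_6 = (2/2)·[6 + 2·(-12) + 2·(-54) + 2·(-120) + 2·(-210) + 2·(-324) + (-462)] = -1896.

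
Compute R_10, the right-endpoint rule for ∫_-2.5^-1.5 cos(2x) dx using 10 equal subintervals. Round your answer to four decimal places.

Δx = (-1.5 − (-2.5))/10 = 0.1.
Right endpoints: -2.4, -2.3, -2.2, -2.1, -2, -1.9, -1.8, -1.7, -1.6, -1.5.
f(-2.4) ≈ 0.0875, f(-2.3) ≈ -0.1122, f(-2.2) ≈ -0.3073, f(-2.1) ≈ -0.4903, f(-2) ≈ -0.6536, f(-1.9) ≈ -0.7910, f(-1.8) ≈ -0.8968, f(-1.7) ≈ -0.9668, f(-1.6) ≈ -0.9983, f(-1.5) ≈ -0.9900.
Sum = Δx · [f(-2.4) + f(-2.3) + f(-2.2) + ...].
Sum ≈ -0.6119.

-0.6119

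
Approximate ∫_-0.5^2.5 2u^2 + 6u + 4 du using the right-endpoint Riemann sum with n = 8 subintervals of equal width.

46.265625

Δu = (2.5 − (-0.5))/8 = 0.375.
Right endpoints: -0.125, 0.25, 0.625, 1, 1.375, 1.75, 2.125, 2.5.
f(-0.125) = 3.28125, f(0.25) = 5.625, f(0.625) = 8.53125, f(1) = 12, f(1.375) = 16.03125, f(1.75) = 20.625, f(2.125) = 25.78125, f(2.5) = 31.5.
Sum = Δu · [f(-0.125) + f(0.25) + f(0.625) + ...].
Sum = 46.265625.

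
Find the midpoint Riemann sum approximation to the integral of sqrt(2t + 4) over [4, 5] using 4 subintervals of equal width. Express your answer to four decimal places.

3.6047

Δt = (5 − 4)/4 = 0.25.
Midpoints: 4.125, 4.375, 4.625, 4.875.
f(4.125) ≈ 3.5000, f(4.375) ≈ 3.5707, f(4.625) ≈ 3.6401, f(4.875) ≈ 3.7081.
Sum = Δt · [f(4.125) + f(4.375) + f(4.625) + f(4.875)].
Sum ≈ 3.6047.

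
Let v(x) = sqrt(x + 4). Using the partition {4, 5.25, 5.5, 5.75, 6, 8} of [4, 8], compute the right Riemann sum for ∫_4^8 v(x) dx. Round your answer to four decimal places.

13.0717

Subinterval widths: 1.25, 0.25, 0.25, 0.25, 2.
Right endpoints: 5.25, 5.5, 5.75, 6, 8.
v(5.25) ≈ 3.0414, v(5.5) ≈ 3.0822, v(5.75) ≈ 3.1225, v(6) ≈ 3.1623, v(8) ≈ 3.4641.
Sum = Σ Δx_i · v(x_i).
Sum ≈ 13.0717.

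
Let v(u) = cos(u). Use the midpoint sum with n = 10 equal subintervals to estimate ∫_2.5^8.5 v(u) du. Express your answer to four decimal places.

Δu = (8.5 − 2.5)/10 = 0.6.
Midpoints: 2.8, 3.4, 4, 4.6, 5.2, 5.8, 6.4, 7, 7.6, 8.2.
v(2.8) ≈ -0.9422, v(3.4) ≈ -0.9668, v(4) ≈ -0.6536, v(4.6) ≈ -0.1122, v(5.2) ≈ 0.4685, v(5.8) ≈ 0.8855, v(6.4) ≈ 0.9932, v(7) ≈ 0.7539, v(7.6) ≈ 0.2513, v(8.2) ≈ -0.3392.
Sum = Δu · [v(2.8) + v(3.4) + v(4) + ...].
Sum ≈ 0.2030.

0.2030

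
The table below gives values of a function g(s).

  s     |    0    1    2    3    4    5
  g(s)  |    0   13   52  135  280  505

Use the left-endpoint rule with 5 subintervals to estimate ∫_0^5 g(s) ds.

Δs = 1.
Sum = 1·[0 + 13 + 52 + 135 + 280] = 480.

480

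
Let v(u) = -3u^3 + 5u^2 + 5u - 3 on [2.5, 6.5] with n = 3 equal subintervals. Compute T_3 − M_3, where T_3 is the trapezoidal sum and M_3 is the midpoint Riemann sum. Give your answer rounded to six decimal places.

-63.111111

T_3 ≈ -841.90740741.
M_3 ≈ -778.79629630.
T_3 − M_3 ≈ -63.111111.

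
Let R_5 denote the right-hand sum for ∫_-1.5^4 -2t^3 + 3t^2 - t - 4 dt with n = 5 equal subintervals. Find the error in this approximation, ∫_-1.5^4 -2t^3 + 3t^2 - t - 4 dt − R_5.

59.44125

Exact integral: ∫_-1.5^4 f(t) dt = -86.96875.
R_5 = -146.41.
Error = -86.96875 − (-146.41) = 59.44125.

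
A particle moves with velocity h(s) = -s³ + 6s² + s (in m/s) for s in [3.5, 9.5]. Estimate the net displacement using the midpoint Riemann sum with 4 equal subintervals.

-315.5625

Δs = (9.5 − 3.5)/4 = 1.5.
Midpoints: 4.25, 5.75, 7.25, 8.75.
h(4.25) = 35.859375, h(5.75) = 14.015625, h(7.25) = -58.453125, h(8.75) = -201.796875.
Sum = Δs · [h(4.25) + h(5.75) + h(7.25) + h(8.75)].
Sum = -315.5625.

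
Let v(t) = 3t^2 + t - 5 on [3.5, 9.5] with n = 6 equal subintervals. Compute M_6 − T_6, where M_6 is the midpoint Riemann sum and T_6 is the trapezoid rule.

-4.5

M_6 = 822.
T_6 = 826.5.
M_6 − T_6 = -4.5.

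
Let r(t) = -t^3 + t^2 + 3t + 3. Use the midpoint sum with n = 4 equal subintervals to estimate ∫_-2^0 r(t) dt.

Δt = (0 − (-2))/4 = 0.5.
Midpoints: -1.75, -1.25, -0.75, -0.25.
r(-1.75) = 6.171875, r(-1.25) = 2.765625, r(-0.75) = 1.734375, r(-0.25) = 2.328125.
Sum = Δt · [r(-1.75) + r(-1.25) + r(-0.75) + r(-0.25)].
Sum = 6.5.

6.5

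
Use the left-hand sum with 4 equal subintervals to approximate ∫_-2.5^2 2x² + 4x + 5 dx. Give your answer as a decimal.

Δx = (2 − (-2.5))/4 = 1.125.
Left endpoints: -2.5, -1.375, -0.25, 0.875.
f(-2.5) = 7.5, f(-1.375) = 3.28125, f(-0.25) = 4.125, f(0.875) = 10.03125.
Sum = Δx · [f(-2.5) + f(-1.375) + f(-0.25) + f(0.875)].
Sum = 28.0546875.

28.0546875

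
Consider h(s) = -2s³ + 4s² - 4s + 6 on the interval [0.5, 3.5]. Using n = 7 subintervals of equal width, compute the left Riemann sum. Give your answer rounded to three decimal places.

Δs = (3.5 − 0.5)/7 = 3/7.
Left endpoints: 0.5, 13/14, 19/14, 25/14, 31/14, 37/14, 43/14.
h(0.5) = 4.75, h(13/14) = 5671/1372, h(19/14) = 4033/1372, h(25/14) = 307/1372, h(31/14) = -6803/1372, h(37/14) = -18593/1372, h(43/14) = -36359/1372.
Sum = Δs · [h(0.5) + h(13/14) + h(19/14) + ...].
Sum ≈ -14.128.

-14.128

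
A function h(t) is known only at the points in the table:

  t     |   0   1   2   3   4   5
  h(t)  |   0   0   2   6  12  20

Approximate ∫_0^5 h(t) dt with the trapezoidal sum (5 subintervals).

Δt = 1.
T_5 = (1/2)·[0 + 2·0 + 2·2 + 2·6 + 2·12 + 20] = 30.

30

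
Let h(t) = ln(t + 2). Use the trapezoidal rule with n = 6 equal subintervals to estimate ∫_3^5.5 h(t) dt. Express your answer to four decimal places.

4.5636

Δt = (5.5 − 3)/6 = 5/12.
h(3) ≈ 1.6094, h(41/12) ≈ 1.6895, h(23/6) ≈ 1.7636, h(4.25) ≈ 1.8326, h(14/3) ≈ 1.8971, h(61/12) ≈ 1.9577, h(5.5) ≈ 2.0149.
T_6 = (Δt/2)·[h(t_0) + 2h(t_1) + ... + 2h(t_{5}) + h(t_6)].
Sum ≈ 4.5636.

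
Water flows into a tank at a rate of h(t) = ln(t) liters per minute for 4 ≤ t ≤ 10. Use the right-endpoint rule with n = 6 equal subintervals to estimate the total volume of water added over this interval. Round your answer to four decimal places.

11.9264

Δt = (10 − 4)/6 = 1.
Right endpoints: 5, 6, 7, 8, 9, 10.
h(5) ≈ 1.6094, h(6) ≈ 1.7918, h(7) ≈ 1.9459, h(8) ≈ 2.0794, h(9) ≈ 2.1972, h(10) ≈ 2.3026.
Sum = Δt · [h(5) + h(6) + h(7) + ...].
Sum ≈ 11.9264.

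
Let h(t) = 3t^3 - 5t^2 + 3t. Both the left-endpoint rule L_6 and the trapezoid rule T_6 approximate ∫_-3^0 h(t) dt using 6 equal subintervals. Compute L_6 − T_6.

-33.75

L_6 = -155.3125.
T_6 = -121.5625.
L_6 − T_6 = -33.75.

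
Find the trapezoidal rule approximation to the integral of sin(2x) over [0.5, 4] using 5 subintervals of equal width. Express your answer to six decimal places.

0.284975

Δx = (4 − 0.5)/5 = 0.7.
f(0.5) ≈ 0.841471, f(1.2) ≈ 0.675463, f(1.9) ≈ -0.611858, f(2.6) ≈ -0.883455, f(3.3) ≈ 0.311541, f(4) ≈ 0.989358.
T_5 = (Δx/2)·[f(x_0) + 2f(x_1) + ... + 2f(x_{4}) + f(x_5)].
Sum ≈ 0.284975.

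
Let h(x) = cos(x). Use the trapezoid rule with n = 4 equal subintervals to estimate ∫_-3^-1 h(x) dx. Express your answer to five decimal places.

Δx = (-1 − (-3))/4 = 0.5.
h(-3) ≈ -0.98999, h(-2.5) ≈ -0.80114, h(-2) ≈ -0.41615, h(-1.5) ≈ 0.07074, h(-1) ≈ 0.54030.
T_4 = (Δx/2)·[h(x_0) + 2h(x_1) + 2h(x_2) + 2h(x_3) + h(x_4)].
Sum ≈ -0.68570.

-0.68570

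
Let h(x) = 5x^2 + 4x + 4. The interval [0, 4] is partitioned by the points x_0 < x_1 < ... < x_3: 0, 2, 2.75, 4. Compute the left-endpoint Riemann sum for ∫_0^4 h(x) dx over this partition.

98.015625

Subinterval widths: 2, 0.75, 1.25.
Left endpoints: 0, 2, 2.75.
h(0) = 4, h(2) = 32, h(2.75) = 52.8125.
Sum = Σ Δx_i · h(x_i).
Sum = 98.015625.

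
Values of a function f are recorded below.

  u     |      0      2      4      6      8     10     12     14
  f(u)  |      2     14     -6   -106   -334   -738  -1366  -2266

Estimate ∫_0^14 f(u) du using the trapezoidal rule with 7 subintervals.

Δu = 2.
T_7 = (2/2)·[2 + 2·14 + 2·(-6) + 2·(-106) + 2·(-334) + 2·(-738) + 2·(-1366) + (-2266)] = -7336.

-7336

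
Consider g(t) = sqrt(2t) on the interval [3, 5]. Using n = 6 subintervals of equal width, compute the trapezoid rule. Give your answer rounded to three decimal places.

Δt = (5 − 3)/6 = 1/3.
g(3) ≈ 2.449, g(10/3) ≈ 2.582, g(11/3) ≈ 2.708, g(4) ≈ 2.828, g(13/3) ≈ 2.944, g(14/3) ≈ 3.055, g(5) ≈ 3.162.
T_6 = (Δt/2)·[g(t_0) + 2g(t_1) + ... + 2g(t_{5}) + g(t_6)].
Sum ≈ 5.641.

5.641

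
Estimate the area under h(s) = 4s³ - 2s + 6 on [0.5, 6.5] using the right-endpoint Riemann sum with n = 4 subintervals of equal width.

2688

Δs = (6.5 − 0.5)/4 = 1.5.
Right endpoints: 2, 3.5, 5, 6.5.
h(2) = 34, h(3.5) = 170.5, h(5) = 496, h(6.5) = 1091.5.
Sum = Δs · [h(2) + h(3.5) + h(5) + h(6.5)].
Sum = 2688.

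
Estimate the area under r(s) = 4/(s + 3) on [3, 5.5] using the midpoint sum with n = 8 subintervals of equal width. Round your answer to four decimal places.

1.3930

Δs = (5.5 − 3)/8 = 0.3125.
Midpoints: 3.15625, 3.46875, 3.78125, 4.09375, 4.40625, 4.71875, 5.03125, 5.34375.
r(3.15625) = 128/197, r(3.46875) = 128/207, r(3.78125) = 128/217, r(4.09375) = 128/227, r(4.40625) = 128/237, r(4.71875) = 128/247, r(5.03125) = 128/257, r(5.34375) = 128/267.
Sum = Δs · [r(3.15625) + r(3.46875) + r(3.78125) + ...].
Sum ≈ 1.3930.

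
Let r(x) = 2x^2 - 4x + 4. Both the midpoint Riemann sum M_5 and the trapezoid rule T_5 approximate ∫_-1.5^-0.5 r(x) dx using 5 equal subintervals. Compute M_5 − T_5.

-0.02

M_5 = 10.16.
T_5 = 10.18.
M_5 − T_5 = -0.02.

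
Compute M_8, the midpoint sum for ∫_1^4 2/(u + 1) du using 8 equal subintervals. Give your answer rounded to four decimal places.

1.8301

Δu = (4 − 1)/8 = 0.375.
Midpoints: 1.1875, 1.5625, 1.9375, 2.3125, 2.6875, 3.0625, 3.4375, 3.8125.
f(1.1875) = 32/35, f(1.5625) = 32/41, f(1.9375) = 32/47, f(2.3125) = 32/53, f(2.6875) = 32/59, f(3.0625) = 32/65, f(3.4375) = 32/71, f(3.8125) = 32/77.
Sum = Δu · [f(1.1875) + f(1.5625) + f(1.9375) + ...].
Sum ≈ 1.8301.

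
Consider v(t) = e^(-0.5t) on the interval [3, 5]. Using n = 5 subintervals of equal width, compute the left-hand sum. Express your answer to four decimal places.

Δt = (5 − 3)/5 = 0.4.
Left endpoints: 3, 3.4, 3.8, 4.2, 4.6.
v(3) ≈ 0.2231, v(3.4) ≈ 0.1827, v(3.8) ≈ 0.1496, v(4.2) ≈ 0.1225, v(4.6) ≈ 0.1003.
Sum = Δt · [v(3) + v(3.4) + v(3.8) + v(4.2) + v(4.6)].
Sum ≈ 0.3112.

0.3112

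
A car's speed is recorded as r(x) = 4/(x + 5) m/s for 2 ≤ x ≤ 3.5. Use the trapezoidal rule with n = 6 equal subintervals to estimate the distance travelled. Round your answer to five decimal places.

Δx = (3.5 − 2)/6 = 0.25.
r(2) = 4/7, r(2.25) = 16/29, r(2.5) = 8/15, r(2.75) = 16/31, r(3) = 0.5, r(3.25) = 16/33, r(3.5) = 8/17.
T_6 = (Δx/2)·[r(x_0) + 2r(x_1) + ... + 2r(x_{5}) + r(x_6)].
Sum ≈ 0.77676.

0.77676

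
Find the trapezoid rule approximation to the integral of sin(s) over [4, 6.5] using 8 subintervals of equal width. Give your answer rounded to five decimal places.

-1.61694

Δs = (6.5 − 4)/8 = 0.3125.
f(4) ≈ -0.75680, f(4.3125) ≈ -0.92110, f(4.625) ≈ -0.99618, f(4.9375) ≈ -0.97477, f(5.25) ≈ -0.85893, f(5.5625) ≈ -0.65990, f(5.875) ≈ -0.39694, f(6.1875) ≈ -0.09554, f(6.5) ≈ 0.21512.
T_8 = (Δs/2)·[f(s_0) + 2f(s_1) + ... + 2f(s_{7}) + f(s_8)].
Sum ≈ -1.61694.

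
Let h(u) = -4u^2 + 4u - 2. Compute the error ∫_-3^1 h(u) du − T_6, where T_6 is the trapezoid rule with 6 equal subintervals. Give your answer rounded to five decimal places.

1.18519

Exact integral: ∫_-3^1 h(u) du ≈ -61.3333333.
T_6 ≈ -62.5185185.
Error ≈ -61.3333333 − (-62.5185185) ≈ 1.18519.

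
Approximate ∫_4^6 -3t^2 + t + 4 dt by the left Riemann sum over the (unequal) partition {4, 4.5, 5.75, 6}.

-107.671875

Subinterval widths: 0.5, 1.25, 0.25.
Left endpoints: 4, 4.5, 5.75.
f(4) = -40, f(4.5) = -52.25, f(5.75) = -89.4375.
Sum = Σ Δt_i · f(t_i).
Sum = -107.671875.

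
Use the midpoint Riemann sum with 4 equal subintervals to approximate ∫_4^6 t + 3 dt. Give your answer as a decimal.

Δt = (6 − 4)/4 = 0.5.
Midpoints: 4.25, 4.75, 5.25, 5.75.
f(4.25) = 7.25, f(4.75) = 7.75, f(5.25) = 8.25, f(5.75) = 8.75.
Sum = Δt · [f(4.25) + f(4.75) + f(5.25) + f(5.75)].
Sum = 16.

16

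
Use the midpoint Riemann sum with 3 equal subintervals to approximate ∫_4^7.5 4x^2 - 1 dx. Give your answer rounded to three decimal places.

Δx = (7.5 − 4)/3 = 7/6.
Midpoints: 55/12, 5.75, 83/12.
f(55/12) = 2989/36, f(5.75) = 131.25, f(83/12) = 6853/36.
Sum = Δx · [f(55/12) + f(5.75) + f(83/12)].
Sum ≈ 472.079.

472.079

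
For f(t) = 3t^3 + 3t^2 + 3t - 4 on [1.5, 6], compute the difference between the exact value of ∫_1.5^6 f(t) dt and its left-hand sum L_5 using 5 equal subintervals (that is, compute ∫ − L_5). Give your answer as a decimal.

Exact integral: ∫_1.5^6 f(t) dt = 1213.453125.
L_5 = 897.0975.
Error = 1213.453125 − 897.0975 = 316.355625.

316.355625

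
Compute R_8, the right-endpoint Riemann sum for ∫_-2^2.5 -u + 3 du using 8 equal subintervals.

11.109375

Δu = (2.5 − (-2))/8 = 0.5625.
Right endpoints: -1.4375, -0.875, -0.3125, 0.25, 0.8125, 1.375, 1.9375, 2.5.
f(-1.4375) = 4.4375, f(-0.875) = 3.875, f(-0.3125) = 3.3125, f(0.25) = 2.75, f(0.8125) = 2.1875, f(1.375) = 1.625, f(1.9375) = 1.0625, f(2.5) = 0.5.
Sum = Δu · [f(-1.4375) + f(-0.875) + f(-0.3125) + ...].
Sum = 11.109375.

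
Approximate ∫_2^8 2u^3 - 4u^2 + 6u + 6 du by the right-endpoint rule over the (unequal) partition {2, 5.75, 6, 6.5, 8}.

Subinterval widths: 3.75, 0.25, 0.5, 1.5.
Right endpoints: 5.75, 6, 6.5, 8.
f(5.75) = 288.46875, f(6) = 330, f(6.5) = 425.25, f(8) = 822.
Sum = Σ Δu_i · f(u_i).
Sum = 2609.8828125.

2609.8828125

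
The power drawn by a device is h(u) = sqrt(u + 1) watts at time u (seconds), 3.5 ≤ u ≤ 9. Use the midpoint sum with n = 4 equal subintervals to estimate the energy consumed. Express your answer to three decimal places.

Δu = (9 − 3.5)/4 = 1.375.
Midpoints: 4.1875, 5.5625, 6.9375, 8.3125.
h(4.1875) ≈ 2.278, h(5.5625) ≈ 2.562, h(6.9375) ≈ 2.817, h(8.3125) ≈ 3.052.
Sum = Δu · [h(4.1875) + h(5.5625) + h(6.9375) + h(8.3125)].
Sum ≈ 14.724.

14.724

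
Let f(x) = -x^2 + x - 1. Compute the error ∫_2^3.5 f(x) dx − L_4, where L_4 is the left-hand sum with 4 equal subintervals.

-1.23046875

Exact integral: ∫_2^3.5 f(x) dx = -9.
L_4 = -7.76953125.
Error = -9 − (-7.76953125) = -1.23046875.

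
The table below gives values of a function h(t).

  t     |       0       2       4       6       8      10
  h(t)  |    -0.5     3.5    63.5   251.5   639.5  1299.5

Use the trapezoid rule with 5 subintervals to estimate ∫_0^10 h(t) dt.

3215

Δt = 2.
T_5 = (2/2)·[(-0.5) + 2·3.5 + 2·63.5 + 2·251.5 + 2·639.5 + 1299.5] = 3215.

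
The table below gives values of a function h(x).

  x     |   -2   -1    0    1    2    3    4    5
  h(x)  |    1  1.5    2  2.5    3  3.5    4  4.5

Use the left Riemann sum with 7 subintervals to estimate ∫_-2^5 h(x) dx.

Δx = 1.
Sum = 1·[1 + 1.5 + 2 + 2.5 + 3 + 3.5 + 4] = 17.5.

17.5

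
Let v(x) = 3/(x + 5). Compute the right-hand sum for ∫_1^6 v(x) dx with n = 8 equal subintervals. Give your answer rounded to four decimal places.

Δx = (6 − 1)/8 = 0.625.
Right endpoints: 1.625, 2.25, 2.875, 3.5, 4.125, 4.75, 5.375, 6.
v(1.625) = 24/53, v(2.25) = 12/29, v(2.875) = 8/21, v(3.5) = 6/17, v(4.125) = 24/73, v(4.75) = 4/13, v(5.375) = 24/83, v(6) = 3/11.
Sum = Δx · [v(1.625) + v(2.25) + v(2.875) + ...].
Sum ≈ 1.7493.

1.7493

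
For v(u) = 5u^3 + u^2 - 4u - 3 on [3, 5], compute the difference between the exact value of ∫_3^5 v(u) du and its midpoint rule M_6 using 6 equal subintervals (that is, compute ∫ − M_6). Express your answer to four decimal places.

1.1296

Exact integral: ∫_3^5 v(u) du ≈ 674.666667.
M_6 ≈ 673.537037.
Error ≈ 674.666667 − 673.537037 ≈ 1.1296.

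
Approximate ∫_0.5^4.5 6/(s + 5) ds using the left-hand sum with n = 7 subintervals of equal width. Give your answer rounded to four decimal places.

Δs = (4.5 − 0.5)/7 = 4/7.
Left endpoints: 0.5, 15/14, 23/14, 31/14, 39/14, 47/14, 55/14.
f(0.5) = 12/11, f(15/14) = 84/85, f(23/14) = 28/31, f(31/14) = 84/101, f(39/14) = 84/109, f(47/14) = 28/39, f(55/14) = 0.672.
Sum = Δs · [f(0.5) + f(15/14) + f(23/14) + ...].
Sum ≈ 3.4141.

3.4141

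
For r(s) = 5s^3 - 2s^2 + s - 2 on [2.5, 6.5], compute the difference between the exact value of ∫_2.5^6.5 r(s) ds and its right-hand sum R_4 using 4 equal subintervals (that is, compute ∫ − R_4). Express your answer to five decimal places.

-657.16667

Exact integral: ∫_2.5^6.5 r(s) ds ≈ 2019.8333333.
R_4 = 2677.
Error ≈ 2019.8333333 − 2677 ≈ -657.16667.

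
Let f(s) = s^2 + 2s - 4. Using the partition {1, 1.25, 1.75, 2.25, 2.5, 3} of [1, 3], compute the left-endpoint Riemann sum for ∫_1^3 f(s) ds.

Subinterval widths: 0.25, 0.5, 0.5, 0.25, 0.5.
Left endpoints: 1, 1.25, 1.75, 2.25, 2.5.
f(1) = -1, f(1.25) = 0.0625, f(1.75) = 2.5625, f(2.25) = 5.5625, f(2.5) = 7.25.
Sum = Σ Δs_i · f(s_i).
Sum = 6.078125.

6.078125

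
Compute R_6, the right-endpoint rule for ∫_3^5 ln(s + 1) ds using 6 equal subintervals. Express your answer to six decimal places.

Δs = (5 − 3)/6 = 1/3.
Right endpoints: 10/3, 11/3, 4, 13/3, 14/3, 5.
f(10/3) ≈ 1.466337, f(11/3) ≈ 1.540445, f(4) ≈ 1.609438, f(13/3) ≈ 1.673976, f(14/3) ≈ 1.734601, f(5) ≈ 1.791759.
Sum = Δs · [f(10/3) + f(11/3) + f(4) + ...].
Sum ≈ 3.272186.

3.272186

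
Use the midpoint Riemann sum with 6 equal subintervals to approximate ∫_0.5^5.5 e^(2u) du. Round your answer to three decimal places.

26732.453

Δu = (5.5 − 0.5)/6 = 5/6.
Midpoints: 11/12, 1.75, 31/12, 41/12, 4.25, 61/12.
f(11/12) ≈ 6.255, f(1.75) ≈ 33.115, f(31/12) ≈ 175.329, f(41/12) ≈ 928.280, f(4.25) ≈ 4914.769, f(61/12) ≈ 26021.195.
Sum = Δu · [f(11/12) + f(1.75) + f(31/12) + ...].
Sum ≈ 26732.453.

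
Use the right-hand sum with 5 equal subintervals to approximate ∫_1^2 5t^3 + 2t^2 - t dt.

26.08

Δt = (2 − 1)/5 = 0.2.
Right endpoints: 1.2, 1.4, 1.6, 1.8, 2.
f(1.2) = 10.32, f(1.4) = 16.24, f(1.6) = 24, f(1.8) = 33.84, f(2) = 46.
Sum = Δt · [f(1.2) + f(1.4) + f(1.6) + f(1.8) + f(2)].
Sum = 26.08.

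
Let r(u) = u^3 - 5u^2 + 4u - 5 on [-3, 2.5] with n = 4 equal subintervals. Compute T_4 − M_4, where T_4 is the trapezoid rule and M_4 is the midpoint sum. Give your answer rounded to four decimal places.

T_4 ≈ -124.491211.
M_4 ≈ -109.543457.
T_4 − M_4 ≈ -14.9478.

-14.9478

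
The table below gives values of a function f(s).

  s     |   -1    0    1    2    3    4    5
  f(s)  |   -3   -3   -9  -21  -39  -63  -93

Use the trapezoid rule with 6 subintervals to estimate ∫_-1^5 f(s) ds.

Δs = 1.
T_6 = (1/2)·[(-3) + 2·(-3) + 2·(-9) + 2·(-21) + 2·(-39) + 2·(-63) + (-93)] = -183.

-183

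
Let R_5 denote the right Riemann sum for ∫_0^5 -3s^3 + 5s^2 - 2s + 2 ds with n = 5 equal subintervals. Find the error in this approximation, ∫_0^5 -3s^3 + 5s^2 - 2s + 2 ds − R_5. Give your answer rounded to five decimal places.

Exact integral: ∫_0^5 f(s) ds ≈ -275.4166667.
R_5 = -420.
Error ≈ -275.4166667 − (-420) ≈ 144.58333.

144.58333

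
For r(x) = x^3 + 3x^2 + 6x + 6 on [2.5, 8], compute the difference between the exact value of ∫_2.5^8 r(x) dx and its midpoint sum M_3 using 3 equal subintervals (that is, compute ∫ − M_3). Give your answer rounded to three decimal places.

28.885

Exact integral: ∫_2.5^8 r(x) dx = 1716.859375.
M_3 ≈ 1687.97483.
Error ≈ 1716.859375 − 1687.97483 ≈ 28.885.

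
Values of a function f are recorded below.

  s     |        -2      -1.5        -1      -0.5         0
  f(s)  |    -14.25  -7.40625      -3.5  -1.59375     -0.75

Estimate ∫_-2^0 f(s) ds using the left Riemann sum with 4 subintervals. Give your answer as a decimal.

-13.375

Δs = 0.5.
Sum = 0.5·[(-14.25) + (-7.40625) + (-3.5) + (-1.59375)] = -13.375.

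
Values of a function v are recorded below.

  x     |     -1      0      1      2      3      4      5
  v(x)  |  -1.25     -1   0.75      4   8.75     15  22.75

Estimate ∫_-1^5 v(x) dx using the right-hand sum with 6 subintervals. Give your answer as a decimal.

Δx = 1.
Sum = 1·[(-1) + 0.75 + 4 + 8.75 + 15 + 22.75] = 50.25.

50.25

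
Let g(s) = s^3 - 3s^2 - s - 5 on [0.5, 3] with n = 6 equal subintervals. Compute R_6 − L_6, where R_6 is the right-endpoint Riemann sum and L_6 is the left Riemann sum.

R_6 ≈ -23.7434896.
L_6 ≈ -22.9622396.
R_6 − L_6 = -0.78125.

-0.78125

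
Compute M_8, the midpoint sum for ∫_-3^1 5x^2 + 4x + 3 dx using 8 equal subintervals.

Δx = (1 − (-3))/8 = 0.5.
Midpoints: -2.75, -2.25, -1.75, -1.25, -0.75, -0.25, 0.25, 0.75.
f(-2.75) = 29.8125, f(-2.25) = 19.3125, f(-1.75) = 11.3125, f(-1.25) = 5.8125, f(-0.75) = 2.8125, f(-0.25) = 2.3125, f(0.25) = 4.3125, f(0.75) = 8.8125.
Sum = Δx · [f(-2.75) + f(-2.25) + f(-1.75) + ...].
Sum = 42.25.

42.25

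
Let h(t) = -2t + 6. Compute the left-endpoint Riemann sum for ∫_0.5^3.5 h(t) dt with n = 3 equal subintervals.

9

Δt = (3.5 − 0.5)/3 = 1.
Left endpoints: 0.5, 1.5, 2.5.
h(0.5) = 5, h(1.5) = 3, h(2.5) = 1.
Sum = Δt · [h(0.5) + h(1.5) + h(2.5)].
Sum = 9.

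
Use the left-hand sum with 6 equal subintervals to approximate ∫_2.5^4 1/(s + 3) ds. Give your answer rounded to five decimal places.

Δs = (4 − 2.5)/6 = 0.25.
Left endpoints: 2.5, 2.75, 3, 3.25, 3.5, 3.75.
f(2.5) = 2/11, f(2.75) = 4/23, f(3) = 1/6, f(3.25) = 0.16, f(3.5) = 2/13, f(3.75) = 4/27.
Sum = Δs · [f(2.5) + f(2.75) + f(3) + ...].
Sum ≈ 0.24610.

0.24610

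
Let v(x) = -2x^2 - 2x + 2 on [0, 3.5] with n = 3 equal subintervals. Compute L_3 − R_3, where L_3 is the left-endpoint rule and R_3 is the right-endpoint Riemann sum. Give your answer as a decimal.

L_3 ≈ -17.046296.
R_3 ≈ -53.796296.
L_3 − R_3 = 36.75.

36.75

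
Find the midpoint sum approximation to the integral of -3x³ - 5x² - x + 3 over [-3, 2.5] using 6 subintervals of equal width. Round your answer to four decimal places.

-20.6544

Δx = (2.5 − (-3))/6 = 11/12.
Midpoints: -61/24, -1.625, -17/24, 5/24, 1.125, 49/24.
f(-61/24) = 34559/1536, f(-1.625) = 2199/512, f(-17/24) = 10441/4608, f(5/24) = 3913/1536, f(1.125) = -4467/512, f(49/24) = -209273/4608.
Sum = Δx · [f(-61/24) + f(-1.625) + f(-17/24) + ...].
Sum ≈ -20.6544.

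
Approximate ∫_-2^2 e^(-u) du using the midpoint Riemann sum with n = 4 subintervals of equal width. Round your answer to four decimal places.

Δu = (2 − (-2))/4 = 1.
Midpoints: -1.5, -0.5, 0.5, 1.5.
f(-1.5) ≈ 4.4817, f(-0.5) ≈ 1.6487, f(0.5) ≈ 0.6065, f(1.5) ≈ 0.2231.
Sum = Δu · [f(-1.5) + f(-0.5) + f(0.5) + f(1.5)].
Sum ≈ 6.9601.

6.9601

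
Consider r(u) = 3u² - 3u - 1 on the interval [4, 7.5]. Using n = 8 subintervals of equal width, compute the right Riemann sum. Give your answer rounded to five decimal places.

318.45215

Δu = (7.5 − 4)/8 = 0.4375.
Right endpoints: 4.4375, 4.875, 5.3125, 5.75, 6.1875, 6.625, 7.0625, 7.5.
r(4.4375) = 44.76171875, r(4.875) = 55.671875, r(5.3125) = 67.73046875, r(5.75) = 80.9375, r(6.1875) = 95.29296875, r(6.625) = 110.796875, r(7.0625) = 127.44921875, r(7.5) = 145.25.
Sum = Δu · [r(4.4375) + r(4.875) + r(5.3125) + ...].
Sum ≈ 318.45215.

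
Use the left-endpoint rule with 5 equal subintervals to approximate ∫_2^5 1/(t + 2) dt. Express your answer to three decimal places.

Δt = (5 − 2)/5 = 0.6.
Left endpoints: 2, 2.6, 3.2, 3.8, 4.4.
f(2) = 0.25, f(2.6) = 5/23, f(3.2) = 5/26, f(3.8) = 5/29, f(4.4) = 0.15625.
Sum = Δt · [f(2) + f(2.6) + f(3.2) + f(3.8) + f(4.4)].
Sum ≈ 0.593.

0.593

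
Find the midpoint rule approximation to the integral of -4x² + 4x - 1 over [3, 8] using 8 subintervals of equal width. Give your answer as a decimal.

Δx = (8 − 3)/8 = 0.625.
Midpoints: 3.3125, 3.9375, 4.5625, 5.1875, 5.8125, 6.4375, 7.0625, 7.6875.
f(3.3125) = -31.640625, f(3.9375) = -47.265625, f(4.5625) = -66.015625, f(5.1875) = -87.890625, f(5.8125) = -112.890625, f(6.4375) = -141.015625, f(7.0625) = -172.265625, f(7.6875) = -206.640625.
Sum = Δx · [f(3.3125) + f(3.9375) + f(4.5625) + ...].
Sum = -541.015625.

-541.015625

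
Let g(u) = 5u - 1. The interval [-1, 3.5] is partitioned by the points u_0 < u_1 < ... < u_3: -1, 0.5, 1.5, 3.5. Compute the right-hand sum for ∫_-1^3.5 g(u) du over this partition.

Subinterval widths: 1.5, 1, 2.
Right endpoints: 0.5, 1.5, 3.5.
g(0.5) = 1.5, g(1.5) = 6.5, g(3.5) = 16.5.
Sum = Σ Δu_i · g(u_i).
Sum = 41.75.

41.75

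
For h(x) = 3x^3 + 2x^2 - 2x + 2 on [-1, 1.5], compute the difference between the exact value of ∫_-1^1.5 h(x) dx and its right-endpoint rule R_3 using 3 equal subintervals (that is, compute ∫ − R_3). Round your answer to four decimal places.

-5.6568

Exact integral: ∫_-1^1.5 h(x) dx ≈ 9.713542.
R_3 ≈ 15.370370.
Error ≈ 9.713542 − 15.370370 ≈ -5.6568.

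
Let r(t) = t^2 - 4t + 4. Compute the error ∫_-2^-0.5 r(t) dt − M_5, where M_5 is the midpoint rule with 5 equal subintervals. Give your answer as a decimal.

Exact integral: ∫_-2^-0.5 r(t) dt = 16.125.
M_5 = 16.11375.
Error = 16.125 − 16.11375 = 0.01125.

0.01125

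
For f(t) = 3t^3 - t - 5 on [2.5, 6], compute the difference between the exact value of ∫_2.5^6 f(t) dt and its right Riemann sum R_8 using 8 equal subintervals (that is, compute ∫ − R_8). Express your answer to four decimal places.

-135.0012

Exact integral: ∫_2.5^6 f(t) dt = 910.328125.
R_8 ≈ 1045.329346.
Error ≈ 910.328125 − 1045.329346 ≈ -135.0012.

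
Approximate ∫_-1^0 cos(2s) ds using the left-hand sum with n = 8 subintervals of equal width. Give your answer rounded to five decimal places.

Δs = (0 − (-1))/8 = 0.125.
Left endpoints: -1, -0.875, -0.75, -0.625, -0.5, -0.375, -0.25, -0.125.
f(-1) ≈ -0.41615, f(-0.875) ≈ -0.17825, f(-0.75) ≈ 0.07074, f(-0.625) ≈ 0.31532, f(-0.5) ≈ 0.54030, f(-0.375) ≈ 0.73169, f(-0.25) ≈ 0.87758, f(-0.125) ≈ 0.96891.
Sum = Δs · [f(-1) + f(-0.875) + f(-0.75) + ...].
Sum ≈ 0.36377.

0.36377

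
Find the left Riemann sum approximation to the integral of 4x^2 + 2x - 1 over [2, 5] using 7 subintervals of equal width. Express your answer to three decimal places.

155.082

Δx = (5 − 2)/7 = 3/7.
Left endpoints: 2, 17/7, 20/7, 23/7, 26/7, 29/7, 32/7.
f(2) = 19, f(17/7) = 1345/49, f(20/7) = 1831/49, f(23/7) = 2389/49, f(26/7) = 3019/49, f(29/7) = 3721/49, f(32/7) = 4495/49.
Sum = Δx · [f(2) + f(17/7) + f(20/7) + ...].
Sum ≈ 155.082.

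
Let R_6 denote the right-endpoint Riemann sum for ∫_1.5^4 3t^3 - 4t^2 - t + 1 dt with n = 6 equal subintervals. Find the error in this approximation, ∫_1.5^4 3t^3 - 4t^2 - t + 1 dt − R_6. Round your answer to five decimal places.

Exact integral: ∫_1.5^4 f(t) dt ≈ 102.9947917.
R_6 ≈ 130.4072627.
Error ≈ 102.9947917 − 130.4072627 ≈ -27.41247.

-27.41247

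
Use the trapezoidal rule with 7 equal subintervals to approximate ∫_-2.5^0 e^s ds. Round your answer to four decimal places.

0.9277

Δs = (0 − (-2.5))/7 = 5/14.
f(-2.5) ≈ 0.0821, f(-15/7) ≈ 0.1173, f(-25/14) ≈ 0.1677, f(-10/7) ≈ 0.2397, f(-15/14) ≈ 0.3425, f(-5/7) ≈ 0.4895, f(-5/14) ≈ 0.6997, f(0) ≈ 1.0000.
T_7 = (Δs/2)·[f(s_0) + 2f(s_1) + ... + 2f(s_{6}) + f(s_7)].
Sum ≈ 0.9277.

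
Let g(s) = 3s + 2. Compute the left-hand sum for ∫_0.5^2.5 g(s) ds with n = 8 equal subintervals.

Δs = (2.5 − 0.5)/8 = 0.25.
Left endpoints: 0.5, 0.75, 1, 1.25, 1.5, 1.75, 2, 2.25.
g(0.5) = 3.5, g(0.75) = 4.25, g(1) = 5, g(1.25) = 5.75, g(1.5) = 6.5, g(1.75) = 7.25, g(2) = 8, g(2.25) = 8.75.
Sum = Δs · [g(0.5) + g(0.75) + g(1) + ...].
Sum = 12.25.

12.25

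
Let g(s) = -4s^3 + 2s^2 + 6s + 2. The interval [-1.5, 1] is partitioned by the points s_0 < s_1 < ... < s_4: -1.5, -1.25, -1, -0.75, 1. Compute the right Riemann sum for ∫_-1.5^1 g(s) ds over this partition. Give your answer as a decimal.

Subinterval widths: 0.25, 0.25, 0.25, 1.75.
Right endpoints: -1.25, -1, -0.75, 1.
g(-1.25) = 5.4375, g(-1) = 2, g(-0.75) = 0.3125, g(1) = 6.
Sum = Σ Δs_i · g(s_i).
Sum = 12.4375.

12.4375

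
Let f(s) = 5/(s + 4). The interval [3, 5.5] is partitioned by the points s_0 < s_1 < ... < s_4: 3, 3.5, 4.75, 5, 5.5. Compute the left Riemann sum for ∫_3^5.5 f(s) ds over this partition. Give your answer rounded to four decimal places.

1.6111

Subinterval widths: 0.5, 1.25, 0.25, 0.5.
Left endpoints: 3, 3.5, 4.75, 5.
f(3) = 5/7, f(3.5) = 2/3, f(4.75) = 4/7, f(5) = 5/9.
Sum = Σ Δs_i · f(s_i).
Sum ≈ 1.6111.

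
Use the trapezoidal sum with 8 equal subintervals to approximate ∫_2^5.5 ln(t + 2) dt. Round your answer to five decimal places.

Δt = (5.5 − 2)/8 = 0.4375.
f(2) ≈ 1.38629, f(2.4375) ≈ 1.49009, f(2.875) ≈ 1.58412, f(3.3125) ≈ 1.67006, f(3.75) ≈ 1.74920, f(4.1875) ≈ 1.82253, f(4.625) ≈ 1.89085, f(5.0625) ≈ 1.95480, f(5.5) ≈ 2.01490.
T_8 = (Δt/2)·[f(t_0) + 2f(t_1) + ... + 2f(t_{7}) + f(t_8)].
Sum ≈ 6.06474.

6.06474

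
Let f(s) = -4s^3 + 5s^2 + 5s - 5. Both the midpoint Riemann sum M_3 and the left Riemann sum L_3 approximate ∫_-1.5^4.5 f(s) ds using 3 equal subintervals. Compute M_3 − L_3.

-180

M_3 = -206.5.
L_3 = -26.5.
M_3 − L_3 = -180.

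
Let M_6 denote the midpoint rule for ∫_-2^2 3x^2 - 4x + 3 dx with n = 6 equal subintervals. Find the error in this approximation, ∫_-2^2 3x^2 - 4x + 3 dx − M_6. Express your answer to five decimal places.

0.44444

Exact integral: ∫_-2^2 f(x) dx = 28.
M_6 ≈ 27.5555556.
Error ≈ 28 − 27.5555556 ≈ 0.44444.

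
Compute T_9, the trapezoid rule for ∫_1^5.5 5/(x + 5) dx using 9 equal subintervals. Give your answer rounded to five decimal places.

2.80003

Δx = (5.5 − 1)/9 = 0.5.
f(1) = 5/6, f(1.5) = 10/13, f(2) = 5/7, f(2.5) = 2/3, f(3) = 0.625, f(3.5) = 10/17, f(4) = 5/9, f(4.5) = 10/19, f(5) = 0.5, f(5.5) = 10/21.
T_9 = (Δx/2)·[f(x_0) + 2f(x_1) + ... + 2f(x_{8}) + f(x_9)].
Sum ≈ 2.80003.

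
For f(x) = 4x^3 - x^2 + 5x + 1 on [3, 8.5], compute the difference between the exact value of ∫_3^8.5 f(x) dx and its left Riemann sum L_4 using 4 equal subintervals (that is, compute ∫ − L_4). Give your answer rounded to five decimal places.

Exact integral: ∫_3^8.5 f(x) dx ≈ 5106.9791667.
L_4 = 3634.8125.
Error ≈ 5106.9791667 − 3634.8125 ≈ 1472.16667.

1472.16667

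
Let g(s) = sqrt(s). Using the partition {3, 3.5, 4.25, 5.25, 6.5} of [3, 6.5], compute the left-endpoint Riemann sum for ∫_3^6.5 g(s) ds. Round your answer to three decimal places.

7.195

Subinterval widths: 0.5, 0.75, 1, 1.25.
Left endpoints: 3, 3.5, 4.25, 5.25.
g(3) ≈ 1.732, g(3.5) ≈ 1.871, g(4.25) ≈ 2.062, g(5.25) ≈ 2.291.
Sum = Σ Δs_i · g(s_i).
Sum ≈ 7.195.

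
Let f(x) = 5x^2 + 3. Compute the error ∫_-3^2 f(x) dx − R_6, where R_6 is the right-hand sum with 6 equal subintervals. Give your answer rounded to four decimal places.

7.5231

Exact integral: ∫_-3^2 f(x) dx ≈ 73.333333.
R_6 ≈ 65.810185.
Error ≈ 73.333333 − 65.810185 ≈ 7.5231.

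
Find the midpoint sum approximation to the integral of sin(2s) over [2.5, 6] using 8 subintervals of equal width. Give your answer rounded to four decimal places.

-0.2892

Δs = (6 − 2.5)/8 = 0.4375.
Midpoints: 2.71875, 3.15625, 3.59375, 4.03125, 4.46875, 4.90625, 5.34375, 5.78125.
f(2.71875) ≈ -0.7484, f(3.15625) ≈ 0.0293, f(3.59375) ≈ 0.7860, f(4.03125) ≈ 0.9783, f(4.46875) ≈ 0.4682, f(4.90625) ≈ -0.3781, f(5.34375) ≈ -0.9529, f(5.78125) ≈ -0.8436.
Sum = Δs · [f(2.71875) + f(3.15625) + f(3.59375) + ...].
Sum ≈ -0.2892.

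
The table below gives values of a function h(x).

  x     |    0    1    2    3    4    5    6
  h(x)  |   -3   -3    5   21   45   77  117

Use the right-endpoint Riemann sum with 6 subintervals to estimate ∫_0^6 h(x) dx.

Δx = 1.
Sum = 1·[(-3) + 5 + 21 + 45 + 77 + 117] = 262.

262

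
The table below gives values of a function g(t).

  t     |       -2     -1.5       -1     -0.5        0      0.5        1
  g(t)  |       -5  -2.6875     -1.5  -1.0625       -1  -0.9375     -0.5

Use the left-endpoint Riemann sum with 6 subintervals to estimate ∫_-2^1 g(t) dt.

Δt = 0.5.
Sum = 0.5·[(-5) + (-2.6875) + (-1.5) + (-1.0625) + (-1) + (-0.9375)] = -6.09375.

-6.09375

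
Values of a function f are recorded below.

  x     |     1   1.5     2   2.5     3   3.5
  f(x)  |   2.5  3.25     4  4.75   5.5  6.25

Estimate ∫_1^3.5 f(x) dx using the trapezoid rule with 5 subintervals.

Δx = 0.5.
T_5 = (0.5/2)·[2.5 + 2·3.25 + 2·4 + 2·4.75 + 2·5.5 + 6.25] = 10.9375.

10.9375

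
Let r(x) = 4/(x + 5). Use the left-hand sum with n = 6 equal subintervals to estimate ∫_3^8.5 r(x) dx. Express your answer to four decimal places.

Δx = (8.5 − 3)/6 = 11/12.
Left endpoints: 3, 47/12, 29/6, 5.75, 20/3, 91/12.
r(3) = 0.5, r(47/12) = 48/107, r(29/6) = 24/59, r(5.75) = 16/43, r(20/3) = 12/35, r(91/12) = 48/151.
Sum = Δx · [r(3) + r(47/12) + r(29/6) + ...].
Sum ≈ 2.1892.

2.1892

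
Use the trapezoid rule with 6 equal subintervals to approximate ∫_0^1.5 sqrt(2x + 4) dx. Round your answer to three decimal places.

Δx = (1.5 − 0)/6 = 0.25.
f(0) ≈ 2.000, f(0.25) ≈ 2.121, f(0.5) ≈ 2.236, f(0.75) ≈ 2.345, f(1) ≈ 2.449, f(1.25) ≈ 2.550, f(1.5) ≈ 2.646.
T_6 = (Δx/2)·[f(x_0) + 2f(x_1) + ... + 2f(x_{5}) + f(x_6)].
Sum ≈ 3.506.

3.506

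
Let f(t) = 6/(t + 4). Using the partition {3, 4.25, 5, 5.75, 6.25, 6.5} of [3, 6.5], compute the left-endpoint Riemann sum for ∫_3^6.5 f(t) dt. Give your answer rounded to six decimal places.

Subinterval widths: 1.25, 0.75, 0.75, 0.5, 0.25.
Left endpoints: 3, 4.25, 5, 5.75, 6.25.
f(3) = 6/7, f(4.25) = 8/11, f(5) = 2/3, f(5.75) = 8/13, f(6.25) = 24/41.
Sum = Σ Δt_i · f(t_i).
Sum ≈ 2.570917.

2.570917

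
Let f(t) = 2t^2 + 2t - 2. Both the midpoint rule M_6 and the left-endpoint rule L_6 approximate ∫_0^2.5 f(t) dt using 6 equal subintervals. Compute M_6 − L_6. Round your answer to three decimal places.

M_6 ≈ 11.59433.
L_6 ≈ 8.16551.
M_6 − L_6 ≈ 3.429.

3.429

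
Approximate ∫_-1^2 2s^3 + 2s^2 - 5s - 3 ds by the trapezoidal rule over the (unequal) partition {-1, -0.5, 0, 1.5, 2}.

Subinterval widths: 0.5, 0.5, 1.5, 0.5.
f(-1) = 2, f(-0.5) = -0.25, f(0) = -3, f(1.5) = 0.75, f(2) = 11.
On each subinterval the trapezoid contributes (Δs_i/2)·[f(s_{i-1}) + f(s_i)].
Sum = 0.875.

0.875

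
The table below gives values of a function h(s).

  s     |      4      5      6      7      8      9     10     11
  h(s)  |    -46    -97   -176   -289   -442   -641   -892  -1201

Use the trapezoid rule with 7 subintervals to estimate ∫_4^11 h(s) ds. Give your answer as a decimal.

Δs = 1.
T_7 = (1/2)·[(-46) + 2·(-97) + 2·(-176) + 2·(-289) + 2·(-442) + 2·(-641) + 2·(-892) + (-1201)] = -3160.5.

-3160.5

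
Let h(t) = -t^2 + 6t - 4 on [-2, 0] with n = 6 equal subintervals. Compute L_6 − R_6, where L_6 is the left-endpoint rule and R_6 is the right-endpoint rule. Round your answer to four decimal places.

-5.3333

L_6 ≈ -25.370370.
R_6 ≈ -20.037037.
L_6 − R_6 ≈ -5.3333.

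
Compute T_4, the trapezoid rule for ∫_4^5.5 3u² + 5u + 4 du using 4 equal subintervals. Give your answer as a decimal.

144.10546875

Δu = (5.5 − 4)/4 = 0.375.
f(4) = 72, f(4.375) = 83.296875, f(4.75) = 95.4375, f(5.125) = 108.421875, f(5.5) = 122.25.
T_4 = (Δu/2)·[f(u_0) + 2f(u_1) + 2f(u_2) + 2f(u_3) + f(u_4)].
Sum = 144.10546875.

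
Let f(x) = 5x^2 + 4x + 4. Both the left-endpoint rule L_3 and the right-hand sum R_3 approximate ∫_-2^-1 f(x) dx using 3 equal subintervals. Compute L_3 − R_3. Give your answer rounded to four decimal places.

3.6667

L_3 ≈ 11.592593.
R_3 ≈ 7.925926.
L_3 − R_3 ≈ 3.6667.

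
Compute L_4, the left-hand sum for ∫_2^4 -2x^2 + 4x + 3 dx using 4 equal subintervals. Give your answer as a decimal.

Δx = (4 − 2)/4 = 0.5.
Left endpoints: 2, 2.5, 3, 3.5.
f(2) = 3, f(2.5) = 0.5, f(3) = -3, f(3.5) = -7.5.
Sum = Δx · [f(2) + f(2.5) + f(3) + f(3.5)].
Sum = -3.5.

-3.5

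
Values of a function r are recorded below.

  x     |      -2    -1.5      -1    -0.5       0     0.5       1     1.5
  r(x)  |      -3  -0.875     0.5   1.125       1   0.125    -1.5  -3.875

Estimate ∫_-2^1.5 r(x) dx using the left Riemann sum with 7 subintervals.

Δx = 0.5.
Sum = 0.5·[(-3) + (-0.875) + 0.5 + 1.125 + 1 + 0.125 + (-1.5)] = -1.3125.

-1.3125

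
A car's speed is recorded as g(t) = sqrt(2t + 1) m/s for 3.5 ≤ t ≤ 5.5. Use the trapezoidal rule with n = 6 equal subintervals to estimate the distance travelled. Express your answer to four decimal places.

Δt = (5.5 − 3.5)/6 = 1/3.
g(3.5) ≈ 2.8284, g(23/6) ≈ 2.9439, g(25/6) ≈ 3.0551, g(4.5) ≈ 3.1623, g(29/6) ≈ 3.2660, g(31/6) ≈ 3.3665, g(5.5) ≈ 3.4641.
T_6 = (Δt/2)·[g(t_0) + 2g(t_1) + ... + 2g(t_{5}) + g(t_6)].
Sum ≈ 6.3133.

6.3133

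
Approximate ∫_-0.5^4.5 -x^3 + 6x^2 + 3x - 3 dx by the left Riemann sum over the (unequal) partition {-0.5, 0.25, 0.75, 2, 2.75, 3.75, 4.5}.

Subinterval widths: 0.75, 0.5, 1.25, 0.75, 1, 0.75.
Left endpoints: -0.5, 0.25, 0.75, 2, 2.75, 3.75.
f(-0.5) = -2.875, f(0.25) = -1.890625, f(0.75) = 2.203125, f(2) = 19, f(2.75) = 29.828125, f(3.75) = 39.890625.
Sum = Σ Δx_i · f(x_i).
Sum = 73.6484375.

73.6484375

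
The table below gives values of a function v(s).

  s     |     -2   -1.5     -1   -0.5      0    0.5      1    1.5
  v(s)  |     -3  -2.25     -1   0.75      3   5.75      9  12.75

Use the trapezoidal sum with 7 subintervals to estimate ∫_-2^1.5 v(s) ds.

10.0625

Δs = 0.5.
T_7 = (0.5/2)·[(-3) + 2·(-2.25) + 2·(-1) + 2·0.75 + 2·3 + 2·5.75 + 2·9 + 12.75] = 10.0625.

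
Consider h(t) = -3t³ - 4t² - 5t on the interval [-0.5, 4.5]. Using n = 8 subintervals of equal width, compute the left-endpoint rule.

-367.96875

Δt = (4.5 − (-0.5))/8 = 0.625.
Left endpoints: -0.5, 0.125, 0.75, 1.375, 2, 2.625, 3.25, 3.875.
h(-0.5) = 1.875, h(0.125) = -355/512, h(0.75) = -7.265625, h(1.375) = -11385/512, h(2) = -50, h(2.625) = -48615/512, h(3.25) = -161.484375, h(3.875) = -130045/512.
Sum = Δt · [h(-0.5) + h(0.125) + h(0.75) + ...].
Sum = -367.96875.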